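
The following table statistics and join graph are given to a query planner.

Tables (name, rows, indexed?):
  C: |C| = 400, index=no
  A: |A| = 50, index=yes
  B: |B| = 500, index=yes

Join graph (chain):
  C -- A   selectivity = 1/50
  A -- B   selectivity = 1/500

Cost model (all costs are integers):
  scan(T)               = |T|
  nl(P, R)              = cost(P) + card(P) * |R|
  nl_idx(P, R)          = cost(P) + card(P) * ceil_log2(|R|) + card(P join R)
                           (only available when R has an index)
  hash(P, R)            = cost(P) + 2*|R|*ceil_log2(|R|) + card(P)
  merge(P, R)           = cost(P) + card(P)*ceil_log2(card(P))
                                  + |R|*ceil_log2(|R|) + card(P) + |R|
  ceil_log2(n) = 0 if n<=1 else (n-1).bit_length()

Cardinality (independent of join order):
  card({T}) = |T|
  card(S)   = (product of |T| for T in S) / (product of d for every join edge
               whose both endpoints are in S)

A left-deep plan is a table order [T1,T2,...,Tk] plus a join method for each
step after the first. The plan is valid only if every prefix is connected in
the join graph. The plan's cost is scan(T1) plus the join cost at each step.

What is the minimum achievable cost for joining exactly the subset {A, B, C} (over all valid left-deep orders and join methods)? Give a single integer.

Selinger DP over subsets of {A,B,C}:
  {C}: scan cost=400, card=400
  {A}: scan cost=50, card=50
  {B}: scan cost=500, card=500
  {AC}: card=400; try (A,hash)→1400, (A,nl_idx)→3200, (C,merge)→4400, (A,merge)→4750, (C,hash)→7300, (C,nl)→20050 …(+1); best=1400 via (A,hash)
  {AB}: card=50; try (B,nl_idx)→550, (A,hash)→1600, (A,nl_idx)→3550, (B,merge)→5400, (A,merge)→5850, (B,hash)→9100 …(+2); best=550 via (B,nl_idx)
  {ABC}: card=400; try (C,merge)→4900, (B,nl_idx)→5400, (C,hash)→7800, (B,merge)→10400, (B,hash)→10800, (C,nl)→20550 …(+1); best=4900 via (C,merge)

4900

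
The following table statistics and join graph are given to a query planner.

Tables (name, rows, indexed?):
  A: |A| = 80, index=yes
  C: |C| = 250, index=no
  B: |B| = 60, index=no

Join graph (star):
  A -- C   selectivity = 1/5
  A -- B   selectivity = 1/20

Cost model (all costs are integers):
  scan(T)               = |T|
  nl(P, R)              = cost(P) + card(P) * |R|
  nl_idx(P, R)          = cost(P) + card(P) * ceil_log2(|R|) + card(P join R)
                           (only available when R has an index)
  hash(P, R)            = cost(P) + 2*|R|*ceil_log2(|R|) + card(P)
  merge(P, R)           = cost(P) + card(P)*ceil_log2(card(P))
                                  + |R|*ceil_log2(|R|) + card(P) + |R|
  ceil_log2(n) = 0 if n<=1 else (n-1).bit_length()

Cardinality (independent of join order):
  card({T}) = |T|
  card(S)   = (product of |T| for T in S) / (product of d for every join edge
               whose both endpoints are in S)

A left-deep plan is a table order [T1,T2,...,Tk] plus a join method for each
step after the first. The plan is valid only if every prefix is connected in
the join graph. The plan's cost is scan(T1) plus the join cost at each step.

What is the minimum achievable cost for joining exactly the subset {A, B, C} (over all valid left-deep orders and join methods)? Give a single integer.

Selinger DP over subsets of {A,B,C}:
  {A}: scan cost=80, card=80
  {C}: scan cost=250, card=250
  {B}: scan cost=60, card=60
  {AC}: card=4000; try (A,hash)→1620, (C,merge)→2970, (A,merge)→3140, (C,hash)→4160, (A,nl_idx)→6000, (C,nl)→20080 …(+1); best=1620 via (A,hash)
  {AB}: card=240; try (A,nl_idx)→720, (B,hash)→880, (A,merge)→1120, (B,merge)→1140, (A,hash)→1240, (A,nl)→4860 …(+1); best=720 via (A,nl_idx)
  {ABC}: card=12000; try (C,hash)→4960, (C,merge)→5130, (B,hash)→6340, (B,merge)→54040, (C,nl)→60720, (B,nl)→241620; best=4960 via (C,hash)

4960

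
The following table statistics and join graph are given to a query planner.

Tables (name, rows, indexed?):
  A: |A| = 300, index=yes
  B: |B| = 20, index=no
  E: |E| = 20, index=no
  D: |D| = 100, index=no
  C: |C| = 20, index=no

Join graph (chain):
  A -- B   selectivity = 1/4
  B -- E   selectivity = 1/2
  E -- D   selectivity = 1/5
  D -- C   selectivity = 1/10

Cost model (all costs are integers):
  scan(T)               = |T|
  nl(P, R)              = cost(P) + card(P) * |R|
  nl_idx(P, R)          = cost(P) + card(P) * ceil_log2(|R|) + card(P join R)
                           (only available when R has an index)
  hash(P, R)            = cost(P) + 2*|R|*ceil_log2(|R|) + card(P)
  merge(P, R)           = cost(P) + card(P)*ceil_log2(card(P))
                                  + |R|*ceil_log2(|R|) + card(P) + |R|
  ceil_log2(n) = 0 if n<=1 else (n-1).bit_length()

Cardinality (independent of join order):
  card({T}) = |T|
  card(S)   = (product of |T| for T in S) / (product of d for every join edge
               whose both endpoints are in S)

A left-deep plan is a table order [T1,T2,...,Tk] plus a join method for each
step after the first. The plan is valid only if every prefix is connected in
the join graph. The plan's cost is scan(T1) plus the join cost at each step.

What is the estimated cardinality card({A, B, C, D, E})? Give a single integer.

Tables in S: A(300), B(20), C(20), D(100), E(20)
Edges inside S: A-B(d=4), B-E(d=2), E-D(d=5), D-C(d=10)
numerator = 300 * 20 * 20 * 100 * 20 = 240000000
denominator = 4 * 2 * 5 * 10 = 400
card(S) = 240000000 / 400 = 600000

600000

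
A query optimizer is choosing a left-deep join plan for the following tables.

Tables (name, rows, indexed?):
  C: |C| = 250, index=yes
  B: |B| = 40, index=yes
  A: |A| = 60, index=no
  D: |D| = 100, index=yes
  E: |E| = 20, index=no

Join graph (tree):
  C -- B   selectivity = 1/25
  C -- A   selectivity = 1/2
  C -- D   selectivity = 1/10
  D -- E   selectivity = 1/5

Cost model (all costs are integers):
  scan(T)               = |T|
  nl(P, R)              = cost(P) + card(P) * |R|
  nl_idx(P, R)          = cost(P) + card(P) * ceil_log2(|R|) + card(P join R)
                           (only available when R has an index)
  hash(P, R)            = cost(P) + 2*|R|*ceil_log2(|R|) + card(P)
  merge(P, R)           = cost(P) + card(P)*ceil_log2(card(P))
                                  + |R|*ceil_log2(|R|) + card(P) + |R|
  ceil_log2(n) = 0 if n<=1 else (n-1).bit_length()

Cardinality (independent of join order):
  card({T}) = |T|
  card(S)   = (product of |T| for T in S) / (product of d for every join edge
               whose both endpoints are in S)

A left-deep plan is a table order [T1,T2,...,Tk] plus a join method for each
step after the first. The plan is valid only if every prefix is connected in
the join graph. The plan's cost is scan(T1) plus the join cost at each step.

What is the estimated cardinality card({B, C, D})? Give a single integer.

4000

Tables in S: B(40), C(250), D(100)
Edges inside S: C-B(d=25), C-D(d=10)
numerator = 40 * 250 * 100 = 1000000
denominator = 25 * 10 = 250
card(S) = 1000000 / 250 = 4000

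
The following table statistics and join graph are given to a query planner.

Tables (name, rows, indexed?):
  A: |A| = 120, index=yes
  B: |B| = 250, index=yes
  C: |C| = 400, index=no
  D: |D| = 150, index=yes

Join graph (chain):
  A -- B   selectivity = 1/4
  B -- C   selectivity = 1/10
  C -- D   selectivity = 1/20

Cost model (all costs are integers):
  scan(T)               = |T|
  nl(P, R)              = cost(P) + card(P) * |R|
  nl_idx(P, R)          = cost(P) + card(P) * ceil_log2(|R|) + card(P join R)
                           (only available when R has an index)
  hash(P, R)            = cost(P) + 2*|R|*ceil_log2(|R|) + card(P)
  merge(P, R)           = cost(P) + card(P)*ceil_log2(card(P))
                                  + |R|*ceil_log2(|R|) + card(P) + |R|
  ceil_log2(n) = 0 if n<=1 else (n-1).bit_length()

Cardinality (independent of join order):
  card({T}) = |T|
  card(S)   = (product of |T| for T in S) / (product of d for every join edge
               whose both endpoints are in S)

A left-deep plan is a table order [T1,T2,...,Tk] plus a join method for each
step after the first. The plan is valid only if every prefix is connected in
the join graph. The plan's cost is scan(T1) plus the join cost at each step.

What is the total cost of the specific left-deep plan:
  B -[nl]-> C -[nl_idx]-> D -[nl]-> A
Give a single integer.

9255250

step 1: scan B: cost=250, card=250
step 2: join C via nl
    card(P join C) = 250*400/(10) = 10000
    cost = 250 + 250*400 = 100250
step 3: join D via nl_idx
    card(P join D) = 10000*150/(20) = 75000
    cost = 100250 + 10000*8 + 75000 = 255250
step 4: join A via nl
    card(P join A) = 75000*120/(4) = 2250000
    cost = 255250 + 75000*120 = 9255250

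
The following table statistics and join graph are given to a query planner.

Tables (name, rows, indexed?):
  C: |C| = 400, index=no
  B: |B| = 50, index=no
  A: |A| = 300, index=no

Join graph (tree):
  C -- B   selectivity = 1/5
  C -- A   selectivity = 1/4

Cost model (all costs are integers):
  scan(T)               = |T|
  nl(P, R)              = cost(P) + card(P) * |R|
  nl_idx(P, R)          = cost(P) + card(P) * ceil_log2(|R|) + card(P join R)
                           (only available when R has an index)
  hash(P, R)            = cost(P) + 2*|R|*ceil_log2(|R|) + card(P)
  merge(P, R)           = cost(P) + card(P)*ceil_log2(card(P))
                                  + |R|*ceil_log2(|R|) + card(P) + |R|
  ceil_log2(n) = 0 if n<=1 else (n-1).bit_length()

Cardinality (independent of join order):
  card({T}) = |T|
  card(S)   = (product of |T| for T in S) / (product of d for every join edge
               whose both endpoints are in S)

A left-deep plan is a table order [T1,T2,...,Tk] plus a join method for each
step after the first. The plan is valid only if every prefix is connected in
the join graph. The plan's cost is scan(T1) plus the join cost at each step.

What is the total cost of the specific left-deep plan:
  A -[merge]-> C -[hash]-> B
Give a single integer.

37900

step 1: scan A: cost=300, card=300
step 2: join C via merge
    card(P join C) = 300*400/(4) = 30000
    cost = 300 + 300*9 + 400*9 + 300 + 400 = 7300
step 3: join B via hash
    card(P join B) = 30000*50/(5) = 300000
    cost = 7300 + 2*50*6 + 30000 = 37900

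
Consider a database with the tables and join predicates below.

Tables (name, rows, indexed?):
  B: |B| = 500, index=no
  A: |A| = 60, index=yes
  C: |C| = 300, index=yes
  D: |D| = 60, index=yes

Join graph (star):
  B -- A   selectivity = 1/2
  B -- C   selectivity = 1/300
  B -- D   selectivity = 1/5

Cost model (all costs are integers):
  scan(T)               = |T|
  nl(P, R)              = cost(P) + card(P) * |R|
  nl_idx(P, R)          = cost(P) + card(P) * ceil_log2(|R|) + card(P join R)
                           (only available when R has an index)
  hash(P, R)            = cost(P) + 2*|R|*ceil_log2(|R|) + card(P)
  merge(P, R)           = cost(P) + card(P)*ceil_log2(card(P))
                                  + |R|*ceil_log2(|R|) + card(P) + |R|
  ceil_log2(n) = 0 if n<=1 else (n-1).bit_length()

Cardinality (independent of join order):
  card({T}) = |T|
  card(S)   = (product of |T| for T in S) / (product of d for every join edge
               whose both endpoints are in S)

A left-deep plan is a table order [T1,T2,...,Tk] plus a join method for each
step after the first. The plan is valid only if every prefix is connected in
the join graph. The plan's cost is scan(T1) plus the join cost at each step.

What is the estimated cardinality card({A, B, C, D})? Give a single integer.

180000

Tables in S: A(60), B(500), C(300), D(60)
Edges inside S: B-A(d=2), B-C(d=300), B-D(d=5)
numerator = 60 * 500 * 300 * 60 = 540000000
denominator = 2 * 300 * 5 = 3000
card(S) = 540000000 / 3000 = 180000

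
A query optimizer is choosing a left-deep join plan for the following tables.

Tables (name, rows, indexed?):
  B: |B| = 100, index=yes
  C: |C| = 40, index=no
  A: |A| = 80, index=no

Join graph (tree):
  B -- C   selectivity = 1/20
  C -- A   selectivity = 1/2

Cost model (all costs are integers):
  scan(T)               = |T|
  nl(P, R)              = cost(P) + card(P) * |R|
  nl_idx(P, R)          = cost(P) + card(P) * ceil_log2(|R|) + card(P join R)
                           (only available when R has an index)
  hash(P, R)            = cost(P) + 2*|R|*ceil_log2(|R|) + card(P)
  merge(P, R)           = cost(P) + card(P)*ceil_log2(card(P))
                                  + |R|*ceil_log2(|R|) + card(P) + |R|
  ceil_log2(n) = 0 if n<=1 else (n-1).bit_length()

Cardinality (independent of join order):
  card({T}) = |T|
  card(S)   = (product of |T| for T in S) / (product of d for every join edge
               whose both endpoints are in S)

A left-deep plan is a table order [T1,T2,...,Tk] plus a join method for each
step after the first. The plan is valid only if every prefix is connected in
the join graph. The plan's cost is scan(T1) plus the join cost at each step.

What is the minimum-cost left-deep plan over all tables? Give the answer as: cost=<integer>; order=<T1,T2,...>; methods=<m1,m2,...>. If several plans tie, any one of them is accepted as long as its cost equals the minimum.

cost=1840; order=C,B,A; methods=nl_idx,hash

Selinger DP (subsets sized 1..n):
  {B}: scan cost=100, card=100
  {C}: scan cost=40, card=40
  {A}: scan cost=80, card=80
  {BC}: card=200; try (B,nl_idx)→520, (C,hash)→680, (B,merge)→1120, (C,merge)→1180, (B,hash)→1480, (B,nl)→4040 …(+1); best=520 via (B,nl_idx)
  {AC}: card=1600; try (C,hash)→640, (A,merge)→960, (C,merge)→1000, (A,hash)→1200, (A,nl)→3240, (C,nl)→3280; best=640 via (C,hash)
  {ABC}: card=8000; try (A,hash)→1840, (A,merge)→2960, (B,hash)→3640, (A,nl)→16520, (B,nl_idx)→19840, (B,merge)→20640 …(+1); best=1840 via (A,hash)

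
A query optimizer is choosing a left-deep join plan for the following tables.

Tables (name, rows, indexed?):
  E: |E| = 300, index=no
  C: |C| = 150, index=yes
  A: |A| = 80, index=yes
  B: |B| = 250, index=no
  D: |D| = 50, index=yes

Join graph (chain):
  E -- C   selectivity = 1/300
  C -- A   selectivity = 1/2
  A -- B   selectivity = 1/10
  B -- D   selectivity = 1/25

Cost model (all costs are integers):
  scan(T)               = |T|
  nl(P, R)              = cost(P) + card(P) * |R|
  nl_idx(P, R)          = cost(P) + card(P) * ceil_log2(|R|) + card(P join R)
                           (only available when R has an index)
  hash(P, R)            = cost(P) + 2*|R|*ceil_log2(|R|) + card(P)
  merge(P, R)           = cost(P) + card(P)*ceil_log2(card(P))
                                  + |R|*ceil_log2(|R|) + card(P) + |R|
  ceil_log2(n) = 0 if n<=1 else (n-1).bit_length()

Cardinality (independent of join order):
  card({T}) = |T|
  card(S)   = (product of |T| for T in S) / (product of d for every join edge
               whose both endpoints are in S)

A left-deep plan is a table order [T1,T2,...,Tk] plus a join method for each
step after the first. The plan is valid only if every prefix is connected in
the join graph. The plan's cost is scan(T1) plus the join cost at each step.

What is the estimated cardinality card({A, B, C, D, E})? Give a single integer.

300000

Tables in S: A(80), B(250), C(150), D(50), E(300)
Edges inside S: E-C(d=300), C-A(d=2), A-B(d=10), B-D(d=25)
numerator = 80 * 250 * 150 * 50 * 300 = 45000000000
denominator = 300 * 2 * 10 * 25 = 150000
card(S) = 45000000000 / 150000 = 300000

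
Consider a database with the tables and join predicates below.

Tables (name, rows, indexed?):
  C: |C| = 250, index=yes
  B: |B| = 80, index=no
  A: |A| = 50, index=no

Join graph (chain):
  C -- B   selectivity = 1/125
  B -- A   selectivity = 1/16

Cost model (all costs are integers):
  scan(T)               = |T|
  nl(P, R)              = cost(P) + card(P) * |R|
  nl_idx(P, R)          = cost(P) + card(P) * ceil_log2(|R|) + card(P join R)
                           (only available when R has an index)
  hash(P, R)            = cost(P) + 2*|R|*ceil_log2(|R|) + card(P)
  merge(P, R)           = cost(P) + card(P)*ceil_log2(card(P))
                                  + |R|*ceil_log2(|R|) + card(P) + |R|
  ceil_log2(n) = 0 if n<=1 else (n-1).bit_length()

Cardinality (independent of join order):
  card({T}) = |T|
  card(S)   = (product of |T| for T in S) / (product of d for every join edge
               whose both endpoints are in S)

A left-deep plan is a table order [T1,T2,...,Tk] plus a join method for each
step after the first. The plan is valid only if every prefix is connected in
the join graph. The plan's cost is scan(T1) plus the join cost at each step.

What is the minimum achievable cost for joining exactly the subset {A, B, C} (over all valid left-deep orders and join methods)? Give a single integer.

1640

Selinger DP over subsets of {A,B,C}:
  {C}: scan cost=250, card=250
  {B}: scan cost=80, card=80
  {A}: scan cost=50, card=50
  {BC}: card=160; try (C,nl_idx)→880, (B,hash)→1620, (C,merge)→2970, (B,merge)→3140, (C,hash)→4160, (C,nl)→20080 …(+1); best=880 via (C,nl_idx)
  {AB}: card=250; try (A,hash)→760, (B,merge)→1040, (A,merge)→1070, (B,hash)→1220, (B,nl)→4050, (A,nl)→4080; best=760 via (A,hash)
  {ABC}: card=500; try (A,hash)→1640, (A,merge)→2670, (C,nl_idx)→3260, (C,hash)→5010, (C,merge)→5260, (A,nl)→8880 …(+1); best=1640 via (A,hash)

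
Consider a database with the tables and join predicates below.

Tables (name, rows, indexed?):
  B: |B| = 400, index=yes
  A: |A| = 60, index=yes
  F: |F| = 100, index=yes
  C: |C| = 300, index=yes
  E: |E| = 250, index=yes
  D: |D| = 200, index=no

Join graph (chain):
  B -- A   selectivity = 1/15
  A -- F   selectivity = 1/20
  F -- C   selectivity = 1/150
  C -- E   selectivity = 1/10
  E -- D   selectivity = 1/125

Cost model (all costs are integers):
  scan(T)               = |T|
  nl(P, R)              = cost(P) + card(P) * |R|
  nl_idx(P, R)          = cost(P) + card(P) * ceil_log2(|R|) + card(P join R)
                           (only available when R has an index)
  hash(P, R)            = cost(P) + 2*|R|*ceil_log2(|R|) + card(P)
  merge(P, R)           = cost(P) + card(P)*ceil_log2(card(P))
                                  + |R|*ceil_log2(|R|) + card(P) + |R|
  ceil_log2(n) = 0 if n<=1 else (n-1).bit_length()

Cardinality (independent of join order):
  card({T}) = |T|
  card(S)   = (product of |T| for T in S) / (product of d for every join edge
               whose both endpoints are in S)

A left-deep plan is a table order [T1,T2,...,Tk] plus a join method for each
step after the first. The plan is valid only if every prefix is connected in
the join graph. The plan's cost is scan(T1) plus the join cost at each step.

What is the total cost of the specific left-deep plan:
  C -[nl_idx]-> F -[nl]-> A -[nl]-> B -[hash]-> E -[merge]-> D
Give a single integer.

step 1: scan C: cost=300, card=300
step 2: join F via nl_idx
    card(P join F) = 300*100/(150) = 200
    cost = 300 + 300*7 + 200 = 2600
step 3: join A via nl
    card(P join A) = 200*60/(20) = 600
    cost = 2600 + 200*60 = 14600
step 4: join B via nl
    card(P join B) = 600*400/(15) = 16000
    cost = 14600 + 600*400 = 254600
step 5: join E via hash
    card(P join E) = 16000*250/(10) = 400000
    cost = 254600 + 2*250*8 + 16000 = 274600
step 6: join D via merge
    card(P join D) = 400000*200/(125) = 640000
    cost = 274600 + 400000*19 + 200*8 + 400000 + 200 = 8276400

8276400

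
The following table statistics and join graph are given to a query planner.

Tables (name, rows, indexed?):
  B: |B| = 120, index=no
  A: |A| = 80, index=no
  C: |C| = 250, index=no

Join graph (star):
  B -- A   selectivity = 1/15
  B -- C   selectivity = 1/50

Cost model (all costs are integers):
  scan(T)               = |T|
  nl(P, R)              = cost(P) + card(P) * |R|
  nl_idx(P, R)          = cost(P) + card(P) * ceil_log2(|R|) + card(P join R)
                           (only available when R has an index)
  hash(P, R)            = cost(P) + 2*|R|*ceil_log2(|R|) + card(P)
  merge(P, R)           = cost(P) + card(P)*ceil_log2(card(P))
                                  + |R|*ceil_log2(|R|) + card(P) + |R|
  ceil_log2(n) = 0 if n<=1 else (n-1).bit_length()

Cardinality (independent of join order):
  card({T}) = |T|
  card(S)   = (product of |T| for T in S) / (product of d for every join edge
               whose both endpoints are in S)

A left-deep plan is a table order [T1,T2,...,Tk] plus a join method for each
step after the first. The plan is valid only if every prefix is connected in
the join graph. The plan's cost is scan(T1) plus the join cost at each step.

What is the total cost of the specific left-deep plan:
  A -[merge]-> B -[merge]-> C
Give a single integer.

step 1: scan A: cost=80, card=80
step 2: join B via merge
    card(P join B) = 80*120/(15) = 640
    cost = 80 + 80*7 + 120*7 + 80 + 120 = 1680
step 3: join C via merge
    card(P join C) = 640*250/(50) = 3200
    cost = 1680 + 640*10 + 250*8 + 640 + 250 = 10970

10970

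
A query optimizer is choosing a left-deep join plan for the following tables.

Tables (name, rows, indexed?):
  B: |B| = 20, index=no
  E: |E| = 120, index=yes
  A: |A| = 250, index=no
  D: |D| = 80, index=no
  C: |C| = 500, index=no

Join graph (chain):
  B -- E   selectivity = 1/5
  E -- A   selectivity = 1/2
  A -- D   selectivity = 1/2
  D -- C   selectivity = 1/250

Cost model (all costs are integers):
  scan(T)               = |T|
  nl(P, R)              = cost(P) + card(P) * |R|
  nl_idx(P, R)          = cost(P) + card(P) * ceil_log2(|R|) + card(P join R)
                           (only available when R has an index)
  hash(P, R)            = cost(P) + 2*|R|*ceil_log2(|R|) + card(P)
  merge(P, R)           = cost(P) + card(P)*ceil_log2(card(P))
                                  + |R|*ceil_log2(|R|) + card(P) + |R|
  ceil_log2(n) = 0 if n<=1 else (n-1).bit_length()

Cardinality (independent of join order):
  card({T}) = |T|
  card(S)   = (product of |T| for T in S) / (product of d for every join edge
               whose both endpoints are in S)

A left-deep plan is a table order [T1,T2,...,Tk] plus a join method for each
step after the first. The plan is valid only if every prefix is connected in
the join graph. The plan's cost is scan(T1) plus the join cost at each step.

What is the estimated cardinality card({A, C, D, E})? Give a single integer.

Tables in S: A(250), C(500), D(80), E(120)
Edges inside S: E-A(d=2), A-D(d=2), D-C(d=250)
numerator = 250 * 500 * 80 * 120 = 1200000000
denominator = 2 * 2 * 250 = 1000
card(S) = 1200000000 / 1000 = 1200000

1200000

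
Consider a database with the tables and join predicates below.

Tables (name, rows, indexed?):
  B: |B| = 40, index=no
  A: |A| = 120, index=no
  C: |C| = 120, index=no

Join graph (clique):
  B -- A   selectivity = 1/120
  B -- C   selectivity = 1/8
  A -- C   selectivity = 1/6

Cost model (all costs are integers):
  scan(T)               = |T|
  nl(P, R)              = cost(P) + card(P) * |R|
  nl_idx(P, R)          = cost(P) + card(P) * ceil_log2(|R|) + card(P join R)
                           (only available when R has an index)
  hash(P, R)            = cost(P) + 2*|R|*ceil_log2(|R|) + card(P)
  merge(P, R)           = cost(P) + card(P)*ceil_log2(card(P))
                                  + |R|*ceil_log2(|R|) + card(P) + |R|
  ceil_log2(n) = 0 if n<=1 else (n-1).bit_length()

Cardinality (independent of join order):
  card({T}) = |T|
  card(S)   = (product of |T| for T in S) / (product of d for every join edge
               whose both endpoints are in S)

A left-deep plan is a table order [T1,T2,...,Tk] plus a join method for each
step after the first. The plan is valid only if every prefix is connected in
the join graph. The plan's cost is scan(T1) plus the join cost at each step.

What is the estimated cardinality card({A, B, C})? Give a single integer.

Tables in S: A(120), B(40), C(120)
Edges inside S: B-A(d=120), B-C(d=8), A-C(d=6)
numerator = 120 * 40 * 120 = 576000
denominator = 120 * 8 * 6 = 5760
card(S) = 576000 / 5760 = 100

100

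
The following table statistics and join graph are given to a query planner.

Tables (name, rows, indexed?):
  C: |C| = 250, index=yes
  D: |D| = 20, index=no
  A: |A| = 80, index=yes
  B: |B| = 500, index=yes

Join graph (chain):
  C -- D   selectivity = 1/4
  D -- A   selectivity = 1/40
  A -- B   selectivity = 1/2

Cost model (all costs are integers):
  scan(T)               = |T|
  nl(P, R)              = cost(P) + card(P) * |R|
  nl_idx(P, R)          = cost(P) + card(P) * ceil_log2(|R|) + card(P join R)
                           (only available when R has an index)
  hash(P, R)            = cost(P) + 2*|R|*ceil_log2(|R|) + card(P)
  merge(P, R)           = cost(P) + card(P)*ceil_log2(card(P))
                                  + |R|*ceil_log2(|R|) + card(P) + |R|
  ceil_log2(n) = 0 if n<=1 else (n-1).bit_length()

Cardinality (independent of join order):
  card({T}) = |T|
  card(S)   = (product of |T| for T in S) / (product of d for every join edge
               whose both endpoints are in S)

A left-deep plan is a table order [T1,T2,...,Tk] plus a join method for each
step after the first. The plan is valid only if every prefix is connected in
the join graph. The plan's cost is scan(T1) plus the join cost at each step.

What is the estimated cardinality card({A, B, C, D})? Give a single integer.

625000

Tables in S: A(80), B(500), C(250), D(20)
Edges inside S: C-D(d=4), D-A(d=40), A-B(d=2)
numerator = 80 * 500 * 250 * 20 = 200000000
denominator = 4 * 40 * 2 = 320
card(S) = 200000000 / 320 = 625000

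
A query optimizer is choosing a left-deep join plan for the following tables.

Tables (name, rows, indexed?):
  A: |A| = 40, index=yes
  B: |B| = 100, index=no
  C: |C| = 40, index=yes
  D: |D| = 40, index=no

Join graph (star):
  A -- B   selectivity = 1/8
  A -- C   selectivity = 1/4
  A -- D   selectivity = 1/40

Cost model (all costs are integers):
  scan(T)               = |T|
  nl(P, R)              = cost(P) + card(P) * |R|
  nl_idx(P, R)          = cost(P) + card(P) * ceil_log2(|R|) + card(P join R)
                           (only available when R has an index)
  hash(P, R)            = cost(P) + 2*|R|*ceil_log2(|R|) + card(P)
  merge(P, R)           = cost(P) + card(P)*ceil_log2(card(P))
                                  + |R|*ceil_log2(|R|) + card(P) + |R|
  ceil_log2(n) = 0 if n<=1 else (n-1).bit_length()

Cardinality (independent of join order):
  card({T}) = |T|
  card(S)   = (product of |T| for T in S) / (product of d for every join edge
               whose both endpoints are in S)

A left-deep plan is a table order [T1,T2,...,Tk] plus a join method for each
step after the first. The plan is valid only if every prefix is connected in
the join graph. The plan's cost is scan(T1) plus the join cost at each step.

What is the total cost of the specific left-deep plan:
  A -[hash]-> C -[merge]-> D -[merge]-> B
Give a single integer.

9640

step 1: scan A: cost=40, card=40
step 2: join C via hash
    card(P join C) = 40*40/(4) = 400
    cost = 40 + 2*40*6 + 40 = 560
step 3: join D via merge
    card(P join D) = 400*40/(40) = 400
    cost = 560 + 400*9 + 40*6 + 400 + 40 = 4840
step 4: join B via merge
    card(P join B) = 400*100/(8) = 5000
    cost = 4840 + 400*9 + 100*7 + 400 + 100 = 9640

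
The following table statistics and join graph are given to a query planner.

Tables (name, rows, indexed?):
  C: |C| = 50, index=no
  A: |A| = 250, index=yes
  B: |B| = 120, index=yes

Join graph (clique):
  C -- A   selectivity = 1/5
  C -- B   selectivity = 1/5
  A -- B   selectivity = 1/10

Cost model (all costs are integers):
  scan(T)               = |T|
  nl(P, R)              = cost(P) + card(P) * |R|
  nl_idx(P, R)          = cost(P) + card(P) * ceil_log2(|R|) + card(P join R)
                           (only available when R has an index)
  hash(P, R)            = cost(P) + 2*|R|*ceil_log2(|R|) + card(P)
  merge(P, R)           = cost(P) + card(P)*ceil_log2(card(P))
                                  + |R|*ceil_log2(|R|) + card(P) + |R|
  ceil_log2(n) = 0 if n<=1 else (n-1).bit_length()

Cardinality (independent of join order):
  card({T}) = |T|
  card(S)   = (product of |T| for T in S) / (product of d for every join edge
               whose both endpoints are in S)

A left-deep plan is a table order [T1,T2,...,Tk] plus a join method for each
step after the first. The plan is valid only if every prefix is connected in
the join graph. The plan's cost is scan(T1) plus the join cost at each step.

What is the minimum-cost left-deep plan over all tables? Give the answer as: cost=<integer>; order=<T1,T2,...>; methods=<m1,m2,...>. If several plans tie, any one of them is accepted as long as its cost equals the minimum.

Selinger DP (subsets sized 1..n):
  {C}: scan cost=50, card=50
  {A}: scan cost=250, card=250
  {B}: scan cost=120, card=120
  {AC}: card=2500; try (C,hash)→1100, (A,merge)→2650, (C,merge)→2850, (A,nl_idx)→2950, (A,hash)→4100, (A,nl)→12550 …(+1); best=1100 via (C,hash)
  {BC}: card=1200; try (C,hash)→840, (B,merge)→1360, (C,merge)→1430, (B,nl_idx)→1600, (B,hash)→1780, (B,nl)→6050 …(+1); best=840 via (C,hash)
  {AB}: card=3000; try (B,hash)→2180, (A,merge)→3330, (B,merge)→3460, (A,nl_idx)→4080, (A,hash)→4240, (B,nl_idx)→5000 …(+2); best=2180 via (B,hash)
  {ABC}: card=6000; try (B,hash)→5280, (C,hash)→5780, (A,hash)→6040, (A,nl_idx)→16440, (A,merge)→17490, (B,nl_idx)→24600 …(+5); best=5280 via (B,hash)

cost=5280; order=A,C,B; methods=hash,hash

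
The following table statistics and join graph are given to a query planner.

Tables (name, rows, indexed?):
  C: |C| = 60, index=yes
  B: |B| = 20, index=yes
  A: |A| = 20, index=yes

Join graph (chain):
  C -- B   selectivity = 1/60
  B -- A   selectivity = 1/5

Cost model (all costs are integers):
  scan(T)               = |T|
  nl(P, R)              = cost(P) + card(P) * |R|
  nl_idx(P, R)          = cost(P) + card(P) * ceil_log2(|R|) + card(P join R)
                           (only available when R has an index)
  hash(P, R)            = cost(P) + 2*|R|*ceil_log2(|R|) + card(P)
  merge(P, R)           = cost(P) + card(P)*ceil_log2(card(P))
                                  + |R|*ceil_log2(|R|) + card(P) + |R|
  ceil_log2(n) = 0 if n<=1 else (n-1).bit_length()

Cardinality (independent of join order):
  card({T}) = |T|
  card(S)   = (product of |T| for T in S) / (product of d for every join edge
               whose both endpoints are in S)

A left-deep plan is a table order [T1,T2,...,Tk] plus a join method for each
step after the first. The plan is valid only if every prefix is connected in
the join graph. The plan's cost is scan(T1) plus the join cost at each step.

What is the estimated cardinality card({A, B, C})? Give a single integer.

80

Tables in S: A(20), B(20), C(60)
Edges inside S: C-B(d=60), B-A(d=5)
numerator = 20 * 20 * 60 = 24000
denominator = 60 * 5 = 300
card(S) = 24000 / 300 = 80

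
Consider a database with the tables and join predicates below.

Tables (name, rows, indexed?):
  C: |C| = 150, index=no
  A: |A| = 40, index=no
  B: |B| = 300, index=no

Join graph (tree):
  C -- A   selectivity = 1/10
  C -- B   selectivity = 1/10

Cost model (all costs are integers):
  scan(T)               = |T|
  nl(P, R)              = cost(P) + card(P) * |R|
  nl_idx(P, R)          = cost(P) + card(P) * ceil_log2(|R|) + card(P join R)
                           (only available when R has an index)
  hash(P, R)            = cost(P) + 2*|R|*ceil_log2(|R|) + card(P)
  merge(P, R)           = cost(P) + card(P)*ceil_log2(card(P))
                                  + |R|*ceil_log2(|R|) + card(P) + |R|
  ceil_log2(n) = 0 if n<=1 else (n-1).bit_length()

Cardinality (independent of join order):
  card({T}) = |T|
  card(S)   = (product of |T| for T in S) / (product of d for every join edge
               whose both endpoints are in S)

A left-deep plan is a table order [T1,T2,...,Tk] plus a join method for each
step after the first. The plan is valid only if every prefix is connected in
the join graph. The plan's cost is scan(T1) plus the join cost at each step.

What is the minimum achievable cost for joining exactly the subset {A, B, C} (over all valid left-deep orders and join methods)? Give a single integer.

Selinger DP over subsets of {A,B,C}:
  {C}: scan cost=150, card=150
  {A}: scan cost=40, card=40
  {B}: scan cost=300, card=300
  {AC}: card=600; try (A,hash)→780, (C,merge)→1670, (A,merge)→1780, (C,hash)→2480, (C,nl)→6040, (A,nl)→6150; best=780 via (A,hash)
  {BC}: card=4500; try (C,hash)→3000, (B,merge)→4500, (C,merge)→4650, (B,hash)→5700, (B,nl)→45150, (C,nl)→45300; best=3000 via (C,hash)
  {ABC}: card=18000; try (B,hash)→6780, (A,hash)→7980, (B,merge)→10380, (A,merge)→66280, (B,nl)→180780, (A,nl)→183000; best=6780 via (B,hash)

6780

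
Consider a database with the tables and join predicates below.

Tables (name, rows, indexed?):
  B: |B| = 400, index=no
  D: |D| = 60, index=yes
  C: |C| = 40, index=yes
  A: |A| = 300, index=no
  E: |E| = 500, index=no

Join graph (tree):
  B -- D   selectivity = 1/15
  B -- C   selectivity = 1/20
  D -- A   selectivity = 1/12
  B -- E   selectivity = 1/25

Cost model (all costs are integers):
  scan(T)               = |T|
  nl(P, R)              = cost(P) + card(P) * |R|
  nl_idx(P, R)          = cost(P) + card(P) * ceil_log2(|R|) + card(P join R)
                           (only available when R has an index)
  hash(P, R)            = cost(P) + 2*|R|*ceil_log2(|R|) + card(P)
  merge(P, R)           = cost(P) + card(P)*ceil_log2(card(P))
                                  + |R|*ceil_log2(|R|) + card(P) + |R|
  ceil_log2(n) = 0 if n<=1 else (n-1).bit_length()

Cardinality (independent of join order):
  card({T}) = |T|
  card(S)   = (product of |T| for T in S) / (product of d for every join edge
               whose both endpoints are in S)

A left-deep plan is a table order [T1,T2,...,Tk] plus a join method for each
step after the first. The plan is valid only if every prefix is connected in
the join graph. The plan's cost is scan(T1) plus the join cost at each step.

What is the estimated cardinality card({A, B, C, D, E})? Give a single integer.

1600000

Tables in S: A(300), B(400), C(40), D(60), E(500)
Edges inside S: B-D(d=15), B-C(d=20), D-A(d=12), B-E(d=25)
numerator = 300 * 400 * 40 * 60 * 500 = 144000000000
denominator = 15 * 20 * 12 * 25 = 90000
card(S) = 144000000000 / 90000 = 1600000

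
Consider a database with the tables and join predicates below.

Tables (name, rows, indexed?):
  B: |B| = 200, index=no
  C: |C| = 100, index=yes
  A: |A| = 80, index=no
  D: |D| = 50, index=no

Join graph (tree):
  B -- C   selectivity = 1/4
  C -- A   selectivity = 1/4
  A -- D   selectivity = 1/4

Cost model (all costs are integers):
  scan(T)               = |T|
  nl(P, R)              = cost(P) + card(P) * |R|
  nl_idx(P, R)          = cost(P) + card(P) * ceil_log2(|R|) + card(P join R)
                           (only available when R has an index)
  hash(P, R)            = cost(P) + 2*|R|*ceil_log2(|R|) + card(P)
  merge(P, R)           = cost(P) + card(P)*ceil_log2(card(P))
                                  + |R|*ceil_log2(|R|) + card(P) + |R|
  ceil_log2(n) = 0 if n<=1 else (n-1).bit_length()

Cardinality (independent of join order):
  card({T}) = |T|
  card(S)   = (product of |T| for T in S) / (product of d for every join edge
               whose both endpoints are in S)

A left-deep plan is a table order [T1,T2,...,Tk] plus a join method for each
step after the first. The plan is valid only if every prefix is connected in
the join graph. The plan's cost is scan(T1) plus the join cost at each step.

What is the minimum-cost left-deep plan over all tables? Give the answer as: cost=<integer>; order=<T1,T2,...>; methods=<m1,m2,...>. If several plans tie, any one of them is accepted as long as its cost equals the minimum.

cost=31360; order=A,D,C,B; methods=hash,hash,hash

Selinger DP (subsets sized 1..n):
  {B}: scan cost=200, card=200
  {C}: scan cost=100, card=100
  {A}: scan cost=80, card=80
  {D}: scan cost=50, card=50
  {BC}: card=5000; try (C,hash)→1800, (B,merge)→2700, (C,merge)→2800, (B,hash)→3400, (C,nl_idx)→6600, (B,nl)→20100 …(+1); best=1800 via (C,hash)
  {AC}: card=2000; try (A,hash)→1320, (C,merge)→1520, (A,merge)→1540, (C,hash)→1560, (C,nl_idx)→2640, (C,nl)→8080 …(+1); best=1320 via (A,hash)
  {AD}: card=1000; try (D,hash)→760, (A,merge)→1040, (D,merge)→1070, (A,hash)→1220, (A,nl)→4050, (D,nl)→4080; best=760 via (D,hash)
  {ABC}: card=100000; try (B,hash)→6520, (A,hash)→7920, (B,merge)→27120, (A,merge)→72440, (B,nl)→401320, (A,nl)→401800; best=6520 via (B,hash)
  {ACD}: card=25000; try (C,hash)→3160, (D,hash)→3920, (C,merge)→12560, (D,merge)→25670, (C,nl_idx)→32760, (C,nl)→100760 …(+1); best=3160 via (C,hash)
  {ABCD}: card=1250000; try (B,hash)→31360, (D,hash)→107120, (B,merge)→404960, (D,merge)→1806870, (B,nl)→5003160, (D,nl)→5006520; best=31360 via (B,hash)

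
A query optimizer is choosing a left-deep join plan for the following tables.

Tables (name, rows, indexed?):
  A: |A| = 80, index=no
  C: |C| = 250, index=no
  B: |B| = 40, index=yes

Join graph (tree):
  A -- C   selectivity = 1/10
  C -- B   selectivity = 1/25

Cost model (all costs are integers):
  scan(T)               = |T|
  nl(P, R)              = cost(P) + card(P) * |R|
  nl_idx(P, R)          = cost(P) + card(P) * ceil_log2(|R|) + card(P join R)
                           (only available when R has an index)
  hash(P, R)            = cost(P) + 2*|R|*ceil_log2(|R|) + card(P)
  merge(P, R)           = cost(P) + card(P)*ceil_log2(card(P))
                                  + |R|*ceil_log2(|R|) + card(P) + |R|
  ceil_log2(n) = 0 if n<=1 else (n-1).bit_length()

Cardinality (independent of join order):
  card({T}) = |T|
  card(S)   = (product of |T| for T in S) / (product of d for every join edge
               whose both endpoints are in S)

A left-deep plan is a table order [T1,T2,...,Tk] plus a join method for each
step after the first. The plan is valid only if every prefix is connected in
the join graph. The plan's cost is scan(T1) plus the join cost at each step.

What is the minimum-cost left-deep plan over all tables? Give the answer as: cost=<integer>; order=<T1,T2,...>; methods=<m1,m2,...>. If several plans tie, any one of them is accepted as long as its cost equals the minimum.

Selinger DP (subsets sized 1..n):
  {A}: scan cost=80, card=80
  {C}: scan cost=250, card=250
  {B}: scan cost=40, card=40
  {AC}: card=2000; try (A,hash)→1620, (C,merge)→2970, (A,merge)→3140, (C,hash)→4160, (C,nl)→20080, (A,nl)→20250; best=1620 via (A,hash)
  {BC}: card=400; try (B,hash)→980, (B,nl_idx)→2150, (C,merge)→2570, (B,merge)→2780, (C,hash)→4080, (C,nl)→10040 …(+1); best=980 via (B,hash)
  {ABC}: card=3200; try (A,hash)→2500, (B,hash)→4100, (A,merge)→5620, (B,nl_idx)→16820, (B,merge)→25900, (A,nl)→32980 …(+1); best=2500 via (A,hash)

cost=2500; order=C,B,A; methods=hash,hash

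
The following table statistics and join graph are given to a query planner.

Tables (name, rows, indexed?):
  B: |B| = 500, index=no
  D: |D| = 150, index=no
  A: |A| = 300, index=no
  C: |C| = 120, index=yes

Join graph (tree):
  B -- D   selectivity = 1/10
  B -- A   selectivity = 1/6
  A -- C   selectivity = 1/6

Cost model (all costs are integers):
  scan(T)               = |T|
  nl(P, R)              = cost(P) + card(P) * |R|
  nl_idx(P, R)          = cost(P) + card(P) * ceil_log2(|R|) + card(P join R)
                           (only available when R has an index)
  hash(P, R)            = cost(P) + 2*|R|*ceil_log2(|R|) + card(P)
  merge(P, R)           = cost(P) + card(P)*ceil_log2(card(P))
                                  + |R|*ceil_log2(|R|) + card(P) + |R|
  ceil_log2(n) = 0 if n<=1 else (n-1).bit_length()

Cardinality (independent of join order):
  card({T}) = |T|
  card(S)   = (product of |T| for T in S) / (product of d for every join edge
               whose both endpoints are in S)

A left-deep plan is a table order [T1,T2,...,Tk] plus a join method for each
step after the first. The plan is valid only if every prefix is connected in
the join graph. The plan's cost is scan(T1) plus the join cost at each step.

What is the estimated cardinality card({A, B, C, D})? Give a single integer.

Tables in S: A(300), B(500), C(120), D(150)
Edges inside S: B-D(d=10), B-A(d=6), A-C(d=6)
numerator = 300 * 500 * 120 * 150 = 2700000000
denominator = 10 * 6 * 6 = 360
card(S) = 2700000000 / 360 = 7500000

7500000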